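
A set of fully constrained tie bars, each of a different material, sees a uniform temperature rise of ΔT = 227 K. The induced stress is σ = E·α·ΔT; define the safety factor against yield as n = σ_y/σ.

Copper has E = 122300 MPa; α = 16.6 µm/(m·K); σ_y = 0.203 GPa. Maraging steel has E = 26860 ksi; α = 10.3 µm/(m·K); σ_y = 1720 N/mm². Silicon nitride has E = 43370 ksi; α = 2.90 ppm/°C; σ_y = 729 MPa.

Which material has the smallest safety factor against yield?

With everything in SI (GPa, ×10⁻⁶/K, MPa):
  copper: E = 122.3, α = 16.6, σ_y = 203.0 → σ = 461 MPa, n = 0.440
  maraging steel: E = 185.2, α = 10.3, σ_y = 1720 → σ = 433 MPa, n = 3.97
  silicon nitride: E = 299.0, α = 2.90, σ_y = 729.0 → σ = 197 MPa, n = 3.70
Copper has the lowest safety factor, n = 0.440.

copper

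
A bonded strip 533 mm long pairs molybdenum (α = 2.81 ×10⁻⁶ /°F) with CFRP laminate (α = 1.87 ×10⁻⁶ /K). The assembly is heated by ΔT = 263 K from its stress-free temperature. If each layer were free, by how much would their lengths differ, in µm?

447 µm

molybdenum: α = 2.81×10⁻⁶/°F × 9/5 = 5.06×10⁻⁶/K.
Δα = |5.06 − 1.87|×10⁻⁶/K = 3.19×10⁻⁶/K.
ΔL_mismatch = Δα·L·ΔT = 3.19×10⁻⁶ × 533.0 mm × 263.0 K = 447 µm.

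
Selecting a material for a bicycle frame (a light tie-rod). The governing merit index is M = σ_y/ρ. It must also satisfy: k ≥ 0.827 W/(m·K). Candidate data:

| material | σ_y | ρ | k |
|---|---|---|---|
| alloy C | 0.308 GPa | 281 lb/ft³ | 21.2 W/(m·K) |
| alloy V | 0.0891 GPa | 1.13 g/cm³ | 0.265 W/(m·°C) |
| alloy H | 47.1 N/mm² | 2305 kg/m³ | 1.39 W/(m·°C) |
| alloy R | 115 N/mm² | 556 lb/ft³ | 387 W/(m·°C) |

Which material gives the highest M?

Screen on constraints: k ≥ 0.827 W/(m·K). Survivors: alloy C, alloy H, alloy R.
Putting every candidate on a common basis:
  alloy C: σ_y = 308.0 MPa, ρ = 4501 kg/m³
  alloy H: σ_y = 47.10 MPa, ρ = 2305 kg/m³
  alloy R: σ_y = 115.0 MPa, ρ = 8906 kg/m³
  alloy C: M = 68.4 kN·m/kg
  alloy H: M = 20.4 kN·m/kg
  alloy R: M = 12.9 kN·m/kg
The maximum is for alloy C.

alloy C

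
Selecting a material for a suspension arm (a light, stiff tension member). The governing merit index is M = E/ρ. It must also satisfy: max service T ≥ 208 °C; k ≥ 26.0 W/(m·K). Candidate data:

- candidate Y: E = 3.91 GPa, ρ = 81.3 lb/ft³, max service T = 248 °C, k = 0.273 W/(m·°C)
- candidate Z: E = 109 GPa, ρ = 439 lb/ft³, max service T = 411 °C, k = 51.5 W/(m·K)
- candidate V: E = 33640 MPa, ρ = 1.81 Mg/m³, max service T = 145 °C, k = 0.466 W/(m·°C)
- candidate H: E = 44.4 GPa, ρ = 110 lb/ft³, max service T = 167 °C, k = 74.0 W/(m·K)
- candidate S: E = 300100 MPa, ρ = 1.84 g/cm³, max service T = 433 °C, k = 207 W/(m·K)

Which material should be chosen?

Screen on constraints: max service T ≥ 208 °C; k ≥ 26.0 W/(m·K). Survivors: candidate Z, candidate S.
After converting to SI:
  candidate Z: E = 109.0 GPa, ρ = 7032 kg/m³
  candidate S: E = 300.1 GPa, ρ = 1840 kg/m³
  candidate S: M = 163 MN·m/kg
  candidate Z: M = 15.5 MN·m/kg
Candidate S ranks first.

candidate S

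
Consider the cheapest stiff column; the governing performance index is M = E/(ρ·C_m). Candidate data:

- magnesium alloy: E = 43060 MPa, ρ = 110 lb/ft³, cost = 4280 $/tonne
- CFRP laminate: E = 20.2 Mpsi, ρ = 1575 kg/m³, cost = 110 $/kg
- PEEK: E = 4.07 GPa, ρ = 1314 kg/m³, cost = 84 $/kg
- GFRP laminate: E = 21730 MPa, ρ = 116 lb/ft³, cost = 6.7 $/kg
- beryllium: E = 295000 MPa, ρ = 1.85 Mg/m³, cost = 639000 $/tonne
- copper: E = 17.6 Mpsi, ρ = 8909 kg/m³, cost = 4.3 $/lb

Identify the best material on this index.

Convert each candidate to consistent units, then evaluate M:
  magnesium alloy: E = 43.06 GPa, ρ = 1762 kg/m³, cost = 4.280 $/kg
  CFRP laminate: E = 139.3 GPa, ρ = 1575 kg/m³, cost = 110.0 $/kg
  PEEK: E = 4.070 GPa, ρ = 1314 kg/m³, cost = 84.00 $/kg
  GFRP laminate: E = 21.73 GPa, ρ = 1858 kg/m³, cost = 6.700 $/kg
  beryllium: E = 295.0 GPa, ρ = 1850 kg/m³, cost = 639.0 $/kg
  copper: E = 121.3 GPa, ρ = 8909 kg/m³, cost = 9.480 $/kg
  magnesium alloy: M = 5.71 MN·m per $
  GFRP laminate: M = 1.75 MN·m per $
  copper: M = 1.44 MN·m per $
  CFRP laminate: M = 0.804 MN·m per $
  beryllium: M = 0.250 MN·m per $
  PEEK: M = 0.0369 MN·m per $
The maximum is for magnesium alloy.

magnesium alloy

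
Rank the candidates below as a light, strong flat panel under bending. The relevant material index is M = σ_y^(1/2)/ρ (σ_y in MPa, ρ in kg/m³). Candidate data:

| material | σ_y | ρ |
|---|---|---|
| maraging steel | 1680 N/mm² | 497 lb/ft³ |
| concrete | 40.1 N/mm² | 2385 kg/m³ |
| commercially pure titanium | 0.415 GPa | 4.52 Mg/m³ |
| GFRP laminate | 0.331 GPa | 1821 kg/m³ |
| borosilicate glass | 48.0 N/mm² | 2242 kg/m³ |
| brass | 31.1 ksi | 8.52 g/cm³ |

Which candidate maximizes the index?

Normalizing units and computing the index:
  maraging steel: σ_y = 1680 MPa, ρ = 7961 kg/m³
  concrete: σ_y = 40.10 MPa, ρ = 2385 kg/m³
  commercially pure titanium: σ_y = 415.0 MPa, ρ = 4520 kg/m³
  GFRP laminate: σ_y = 331.0 MPa, ρ = 1821 kg/m³
  borosilicate glass: σ_y = 48.00 MPa, ρ = 2242 kg/m³
  brass: σ_y = 214.4 MPa, ρ = 8520 kg/m³
  GFRP laminate: M = 9.99×10⁻³
  maraging steel: M = 5.15×10⁻³
  commercially pure titanium: M = 4.51×10⁻³
  borosilicate glass: M = 3.09×10⁻³
  concrete: M = 2.66×10⁻³
  brass: M = 1.72×10⁻³
The maximum is for GFRP laminate.

GFRP laminate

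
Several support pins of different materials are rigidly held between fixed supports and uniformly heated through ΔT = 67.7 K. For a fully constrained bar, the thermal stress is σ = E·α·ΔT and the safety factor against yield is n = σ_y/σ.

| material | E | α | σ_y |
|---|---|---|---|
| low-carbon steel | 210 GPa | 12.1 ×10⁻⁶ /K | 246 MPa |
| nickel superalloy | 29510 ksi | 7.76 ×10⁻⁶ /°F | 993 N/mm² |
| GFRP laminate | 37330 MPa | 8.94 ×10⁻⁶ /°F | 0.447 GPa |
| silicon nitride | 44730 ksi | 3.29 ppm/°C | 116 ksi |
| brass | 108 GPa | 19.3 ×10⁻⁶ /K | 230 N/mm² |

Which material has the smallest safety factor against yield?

low-carbon steel

With everything in SI (GPa, ×10⁻⁶/K, MPa):
  low-carbon steel: E = 210.0, α = 12.1, σ_y = 246.0 → σ = 172 MPa, n = 1.43
  nickel superalloy: E = 203.5, α = 14.0, σ_y = 993.0 → σ = 192 MPa, n = 5.16
  GFRP laminate: E = 37.33, α = 16.1, σ_y = 447.0 → σ = 40.7 MPa, n = 11.0
  silicon nitride: E = 308.4, α = 3.29, σ_y = 799.8 → σ = 68.7 MPa, n = 11.6
  brass: E = 108.0, α = 19.3, σ_y = 230.0 → σ = 141 MPa, n = 1.63
Smallest n: low-carbon steel with n = 1.43.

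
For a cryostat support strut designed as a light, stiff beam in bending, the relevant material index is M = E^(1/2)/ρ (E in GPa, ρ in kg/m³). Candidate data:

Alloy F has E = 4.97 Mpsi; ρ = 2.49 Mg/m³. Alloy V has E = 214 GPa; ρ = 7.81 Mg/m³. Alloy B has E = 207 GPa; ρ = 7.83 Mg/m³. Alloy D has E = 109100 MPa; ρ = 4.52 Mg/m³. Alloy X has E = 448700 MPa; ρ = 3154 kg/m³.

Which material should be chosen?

Convert each candidate to consistent units, then evaluate M:
  alloy F: E = 34.27 GPa, ρ = 2490 kg/m³
  alloy V: E = 214.0 GPa, ρ = 7810 kg/m³
  alloy B: E = 207.0 GPa, ρ = 7830 kg/m³
  alloy D: E = 109.1 GPa, ρ = 4520 kg/m³
  alloy X: E = 448.7 GPa, ρ = 3154 kg/m³
  alloy X: M = 6.72×10⁻³
  alloy F: M = 2.35×10⁻³
  alloy D: M = 2.31×10⁻³
  alloy V: M = 1.87×10⁻³
  alloy B: M = 1.84×10⁻³
Alloy X ranks first.

alloy X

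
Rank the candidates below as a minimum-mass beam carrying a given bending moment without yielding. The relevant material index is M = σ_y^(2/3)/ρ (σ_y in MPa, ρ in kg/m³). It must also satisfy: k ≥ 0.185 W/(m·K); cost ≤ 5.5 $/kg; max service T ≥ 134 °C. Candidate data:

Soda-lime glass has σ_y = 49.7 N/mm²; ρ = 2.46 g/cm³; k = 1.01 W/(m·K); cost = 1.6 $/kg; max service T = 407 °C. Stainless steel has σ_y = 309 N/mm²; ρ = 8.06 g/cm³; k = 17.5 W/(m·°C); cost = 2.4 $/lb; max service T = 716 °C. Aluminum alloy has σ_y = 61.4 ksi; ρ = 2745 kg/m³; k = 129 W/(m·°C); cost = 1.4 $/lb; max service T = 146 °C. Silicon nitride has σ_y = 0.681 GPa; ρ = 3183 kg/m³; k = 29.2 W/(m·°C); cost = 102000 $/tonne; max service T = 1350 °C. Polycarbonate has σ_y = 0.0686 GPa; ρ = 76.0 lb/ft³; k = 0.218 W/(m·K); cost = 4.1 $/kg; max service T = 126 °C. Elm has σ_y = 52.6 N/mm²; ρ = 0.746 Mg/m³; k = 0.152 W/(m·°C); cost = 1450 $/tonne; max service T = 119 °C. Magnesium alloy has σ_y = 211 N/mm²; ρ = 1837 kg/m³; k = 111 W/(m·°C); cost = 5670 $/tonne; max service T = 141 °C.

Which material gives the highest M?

aluminum alloy

Screen on constraints: k ≥ 0.185 W/(m·K); cost ≤ 5.5 $/kg; max service T ≥ 134 °C. Survivors: soda-lime glass, stainless steel, aluminum alloy.
Convert each candidate to consistent units, then evaluate M:
  soda-lime glass: σ_y = 49.70 MPa, ρ = 2460 kg/m³
  stainless steel: σ_y = 309.0 MPa, ρ = 8060 kg/m³
  aluminum alloy: σ_y = 423.3 MPa, ρ = 2745 kg/m³
  aluminum alloy: M = 20.5×10⁻³
  stainless steel: M = 5.67×10⁻³
  soda-lime glass: M = 5.50×10⁻³
Highest index: aluminum alloy.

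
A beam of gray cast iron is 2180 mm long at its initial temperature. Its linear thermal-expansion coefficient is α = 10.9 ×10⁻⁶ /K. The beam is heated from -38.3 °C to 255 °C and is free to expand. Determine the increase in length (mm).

6.97 mm

ΔT = 255 − (-38.3) = 293.3 K.
ΔL = α·L₀·ΔT = 10.9×10⁻⁶ × 2180 mm × 293.3 K = 6.97 mm.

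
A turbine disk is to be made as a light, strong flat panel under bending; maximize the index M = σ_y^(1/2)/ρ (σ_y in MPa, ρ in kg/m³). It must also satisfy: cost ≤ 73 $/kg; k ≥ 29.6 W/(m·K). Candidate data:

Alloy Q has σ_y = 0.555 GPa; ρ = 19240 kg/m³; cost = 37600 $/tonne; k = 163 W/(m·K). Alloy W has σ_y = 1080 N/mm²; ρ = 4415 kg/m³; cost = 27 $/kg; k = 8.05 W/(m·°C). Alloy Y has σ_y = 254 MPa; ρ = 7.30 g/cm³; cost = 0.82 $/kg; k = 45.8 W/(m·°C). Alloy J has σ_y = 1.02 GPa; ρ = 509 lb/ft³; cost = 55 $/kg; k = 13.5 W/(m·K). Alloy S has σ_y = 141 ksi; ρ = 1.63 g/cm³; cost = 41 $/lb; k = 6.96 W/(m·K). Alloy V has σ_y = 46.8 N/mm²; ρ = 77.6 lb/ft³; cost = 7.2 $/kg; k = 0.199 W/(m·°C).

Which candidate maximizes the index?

Screen on constraints: cost ≤ 73 $/kg; k ≥ 29.6 W/(m·K). Survivors: alloy Q, alloy Y.
Normalizing units and computing the index:
  alloy Q: σ_y = 555.0 MPa, ρ = 19240 kg/m³
  alloy Y: σ_y = 254.0 MPa, ρ = 7300 kg/m³
  alloy Y: M = 2.18×10⁻³
  alloy Q: M = 1.22×10⁻³
Highest index: alloy Y.

alloy Y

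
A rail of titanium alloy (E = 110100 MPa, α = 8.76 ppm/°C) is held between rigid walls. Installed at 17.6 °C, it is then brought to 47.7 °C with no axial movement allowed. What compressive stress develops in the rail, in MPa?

29.0 MPa

E = 110100 MPa = 110.1 GPa.
ΔT = 30.10 K. Constrained thermal stress σ = E·α·ΔT = 110.1×10³ MPa × 8.76×10⁻⁶ × 30.10 = 29.0 MPa (compressive).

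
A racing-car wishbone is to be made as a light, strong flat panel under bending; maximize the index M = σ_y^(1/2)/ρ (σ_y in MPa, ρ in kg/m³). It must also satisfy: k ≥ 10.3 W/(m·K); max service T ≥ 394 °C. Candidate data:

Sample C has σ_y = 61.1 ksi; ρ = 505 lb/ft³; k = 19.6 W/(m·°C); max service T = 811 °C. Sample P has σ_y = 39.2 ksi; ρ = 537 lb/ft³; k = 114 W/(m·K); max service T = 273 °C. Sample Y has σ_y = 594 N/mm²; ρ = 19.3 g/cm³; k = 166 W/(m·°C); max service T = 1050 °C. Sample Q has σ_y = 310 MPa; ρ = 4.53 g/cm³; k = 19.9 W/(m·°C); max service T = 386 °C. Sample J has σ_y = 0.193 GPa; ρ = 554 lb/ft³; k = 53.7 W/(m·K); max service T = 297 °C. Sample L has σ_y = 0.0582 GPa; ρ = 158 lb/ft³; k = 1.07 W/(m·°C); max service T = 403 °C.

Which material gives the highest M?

Screen on constraints: k ≥ 10.3 W/(m·K); max service T ≥ 394 °C. Survivors: sample C, sample Y.
After converting to SI:
  sample C: σ_y = 421.3 MPa, ρ = 8089 kg/m³
  sample Y: σ_y = 594.0 MPa, ρ = 19300 kg/m³
  sample C: M = 2.54×10⁻³
  sample Y: M = 1.26×10⁻³
Sample C has the largest M.

sample C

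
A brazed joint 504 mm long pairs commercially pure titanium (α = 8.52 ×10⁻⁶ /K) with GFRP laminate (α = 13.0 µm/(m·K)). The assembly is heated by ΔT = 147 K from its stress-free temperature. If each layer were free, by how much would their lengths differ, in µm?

Δα = |8.52 − 13.0|×10⁻⁶/K = 4.48×10⁻⁶/K.
ΔL_mismatch = Δα·L·ΔT = 4.48×10⁻⁶ × 504.0 mm × 147.0 K = 332 µm.

332 µm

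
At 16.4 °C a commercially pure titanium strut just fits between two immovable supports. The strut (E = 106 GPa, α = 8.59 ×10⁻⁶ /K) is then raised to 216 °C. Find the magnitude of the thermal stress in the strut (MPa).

182 MPa

ΔT = 199.6 K. Constrained thermal stress σ = E·α·ΔT = 106.0×10³ MPa × 8.59×10⁻⁶ × 199.6 = 182 MPa (compressive).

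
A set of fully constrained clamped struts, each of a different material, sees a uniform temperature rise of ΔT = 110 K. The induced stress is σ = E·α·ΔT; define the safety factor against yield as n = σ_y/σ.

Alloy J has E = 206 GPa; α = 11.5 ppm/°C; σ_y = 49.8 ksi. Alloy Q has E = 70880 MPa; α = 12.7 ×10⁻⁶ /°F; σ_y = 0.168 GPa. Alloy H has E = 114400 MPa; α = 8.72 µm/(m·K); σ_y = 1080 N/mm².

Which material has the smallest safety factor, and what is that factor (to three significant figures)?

alloy Q, n = 0.943

Per material, after unit conversion:
  alloy J: E = 206.0, α = 11.5, σ_y = 343.4 → σ = 261 MPa, n = 1.32
  alloy Q: E = 70.88, α = 22.9, σ_y = 168.0 → σ = 178 MPa, n = 0.943
  alloy H: E = 114.4, α = 8.72, σ_y = 1080 → σ = 110 MPa, n = 9.84
The minimum is alloy Q at n = 0.943.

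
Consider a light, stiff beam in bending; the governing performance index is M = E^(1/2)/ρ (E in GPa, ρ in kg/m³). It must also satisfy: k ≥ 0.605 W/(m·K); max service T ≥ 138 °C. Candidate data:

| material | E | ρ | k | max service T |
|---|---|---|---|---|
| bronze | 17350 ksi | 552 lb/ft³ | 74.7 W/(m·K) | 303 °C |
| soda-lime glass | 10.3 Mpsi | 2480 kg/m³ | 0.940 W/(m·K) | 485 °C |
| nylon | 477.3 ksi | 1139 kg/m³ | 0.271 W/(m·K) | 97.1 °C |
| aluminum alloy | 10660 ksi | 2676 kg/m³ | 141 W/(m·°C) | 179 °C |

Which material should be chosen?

Screen on constraints: k ≥ 0.605 W/(m·K); max service T ≥ 138 °C. Survivors: bronze, soda-lime glass, aluminum alloy.
Putting every candidate on a common basis:
  bronze: E = 119.6 GPa, ρ = 8842 kg/m³
  soda-lime glass: E = 71.02 GPa, ρ = 2480 kg/m³
  aluminum alloy: E = 73.50 GPa, ρ = 2676 kg/m³
  soda-lime glass: M = 3.40×10⁻³
  aluminum alloy: M = 3.20×10⁻³
  bronze: M = 1.24×10⁻³
Soda-lime glass has the largest M.

soda-lime glass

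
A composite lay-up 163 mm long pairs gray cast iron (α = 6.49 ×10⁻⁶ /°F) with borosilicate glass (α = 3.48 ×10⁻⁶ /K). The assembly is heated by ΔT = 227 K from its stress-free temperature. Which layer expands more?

gray cast iron: α = 6.49×10⁻⁶/°F × 9/5 = 11.7×10⁻⁶/K.
α(gray cast iron) = 11.7×10⁻⁶/K vs α(borosilicate glass) = 3.48×10⁻⁶/K.
Higher α expands more for the same ΔT: gray cast iron.

gray cast iron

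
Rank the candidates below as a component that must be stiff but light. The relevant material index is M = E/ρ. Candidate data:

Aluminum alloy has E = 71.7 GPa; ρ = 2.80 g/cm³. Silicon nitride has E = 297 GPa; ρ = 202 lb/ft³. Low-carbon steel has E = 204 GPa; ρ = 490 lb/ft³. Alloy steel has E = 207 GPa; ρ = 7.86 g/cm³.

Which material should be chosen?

In SI units:
  aluminum alloy: E = 71.70 GPa, ρ = 2800 kg/m³
  silicon nitride: E = 297.0 GPa, ρ = 3236 kg/m³
  low-carbon steel: E = 204.0 GPa, ρ = 7849 kg/m³
  alloy steel: E = 207.0 GPa, ρ = 7860 kg/m³
  silicon nitride: M = 91.8 MN·m/kg
  alloy steel: M = 26.3 MN·m/kg
  low-carbon steel: M = 26.0 MN·m/kg
  aluminum alloy: M = 25.6 MN·m/kg
Silicon nitride ranks first.

silicon nitride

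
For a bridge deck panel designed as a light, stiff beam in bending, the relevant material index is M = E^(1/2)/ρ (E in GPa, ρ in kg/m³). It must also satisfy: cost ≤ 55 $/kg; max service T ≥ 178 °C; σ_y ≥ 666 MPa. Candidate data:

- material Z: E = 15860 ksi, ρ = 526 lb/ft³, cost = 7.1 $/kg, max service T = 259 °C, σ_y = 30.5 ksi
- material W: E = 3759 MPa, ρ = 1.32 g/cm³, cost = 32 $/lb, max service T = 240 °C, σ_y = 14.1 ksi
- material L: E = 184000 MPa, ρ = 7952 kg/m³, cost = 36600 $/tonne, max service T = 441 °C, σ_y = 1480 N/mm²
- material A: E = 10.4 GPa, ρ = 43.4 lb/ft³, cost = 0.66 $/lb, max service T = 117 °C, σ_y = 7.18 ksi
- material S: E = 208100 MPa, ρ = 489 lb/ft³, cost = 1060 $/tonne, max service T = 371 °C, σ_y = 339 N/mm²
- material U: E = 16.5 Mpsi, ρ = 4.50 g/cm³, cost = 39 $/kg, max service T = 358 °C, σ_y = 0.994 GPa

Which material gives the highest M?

material U

Screen on constraints: cost ≤ 55 $/kg; max service T ≥ 178 °C; σ_y ≥ 666 MPa. Survivors: material L, material U.
Putting every candidate on a common basis:
  material L: E = 184.0 GPa, ρ = 7952 kg/m³
  material U: E = 113.8 GPa, ρ = 4500 kg/m³
  material U: M = 2.37×10⁻³
  material L: M = 1.71×10⁻³
Material U ranks first.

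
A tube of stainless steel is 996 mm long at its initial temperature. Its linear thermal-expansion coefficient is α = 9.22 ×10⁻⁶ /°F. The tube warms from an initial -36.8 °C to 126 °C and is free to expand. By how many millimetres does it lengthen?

Convert α: 9.22×10⁻⁶/°F × (9/5) = 16.6×10⁻⁶/K.
ΔT = 126 − (-36.8) = 162.8 K.
ΔL = α·L₀·ΔT = 16.6×10⁻⁶ × 996 mm × 162.8 K = 2.69 mm.

2.69 mm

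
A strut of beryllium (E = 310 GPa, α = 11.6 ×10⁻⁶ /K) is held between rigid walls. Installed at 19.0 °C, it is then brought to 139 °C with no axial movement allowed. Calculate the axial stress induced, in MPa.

ΔT = 120.0 K. Constrained thermal stress σ = E·α·ΔT = 310.0×10³ MPa × 11.6×10⁻⁶ × 120.0 = 432 MPa (compressive).

432 MPa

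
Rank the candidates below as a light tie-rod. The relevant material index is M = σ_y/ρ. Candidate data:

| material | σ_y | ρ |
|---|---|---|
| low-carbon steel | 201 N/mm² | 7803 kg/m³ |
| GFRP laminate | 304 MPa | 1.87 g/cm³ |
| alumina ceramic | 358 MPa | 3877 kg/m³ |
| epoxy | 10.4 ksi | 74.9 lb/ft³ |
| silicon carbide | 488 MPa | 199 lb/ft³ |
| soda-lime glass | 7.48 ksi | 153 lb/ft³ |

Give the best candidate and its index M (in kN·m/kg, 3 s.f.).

Putting every candidate on a common basis:
  low-carbon steel: σ_y = 201.0 MPa, ρ = 7803 kg/m³
  GFRP laminate: σ_y = 304.0 MPa, ρ = 1870 kg/m³
  alumina ceramic: σ_y = 358.0 MPa, ρ = 3877 kg/m³
  epoxy: σ_y = 71.71 MPa, ρ = 1200 kg/m³
  silicon carbide: σ_y = 488.0 MPa, ρ = 3188 kg/m³
  soda-lime glass: σ_y = 51.57 MPa, ρ = 2451 kg/m³
  GFRP laminate: M = 163 kN·m/kg
  silicon carbide: M = 153 kN·m/kg
  alumina ceramic: M = 92.3 kN·m/kg
  epoxy: M = 59.8 kN·m/kg
  low-carbon steel: M = 25.8 kN·m/kg
  soda-lime glass: M = 21.0 kN·m/kg
Highest index: GFRP laminate.

GFRP laminate, M = 163 kN·m/kg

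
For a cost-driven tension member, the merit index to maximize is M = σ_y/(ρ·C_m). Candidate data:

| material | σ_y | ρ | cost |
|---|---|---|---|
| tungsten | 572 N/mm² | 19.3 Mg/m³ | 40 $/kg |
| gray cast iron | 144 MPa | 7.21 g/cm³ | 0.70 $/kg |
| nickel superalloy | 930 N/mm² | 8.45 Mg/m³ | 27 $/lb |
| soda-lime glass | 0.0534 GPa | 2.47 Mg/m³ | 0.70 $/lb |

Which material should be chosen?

gray cast iron

Convert each candidate to consistent units, then evaluate M:
  tungsten: σ_y = 572.0 MPa, ρ = 19300 kg/m³, cost = 40.00 $/kg
  gray cast iron: σ_y = 144.0 MPa, ρ = 7210 kg/m³, cost = 0.7000 $/kg
  nickel superalloy: σ_y = 930.0 MPa, ρ = 8450 kg/m³, cost = 59.52 $/kg
  soda-lime glass: σ_y = 53.40 MPa, ρ = 2470 kg/m³, cost = 1.543 $/kg
  gray cast iron: M = 28.5 kN·m per $
  soda-lime glass: M = 14.0 kN·m per $
  nickel superalloy: M = 1.85 kN·m per $
  tungsten: M = 0.741 kN·m per $
The maximum is for gray cast iron.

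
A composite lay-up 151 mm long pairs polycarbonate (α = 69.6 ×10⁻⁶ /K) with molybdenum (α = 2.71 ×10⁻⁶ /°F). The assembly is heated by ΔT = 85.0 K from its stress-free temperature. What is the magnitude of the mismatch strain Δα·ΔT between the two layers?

molybdenum: α = 2.71×10⁻⁶/°F × 9/5 = 4.88×10⁻⁶/K.
Δα = |69.6 − 4.88|×10⁻⁶/K = 64.7×10⁻⁶/K.
Mismatch strain = Δα·ΔT = 64.7×10⁻⁶ × 85.0 = 5.50×10⁻³.

5.50×10⁻³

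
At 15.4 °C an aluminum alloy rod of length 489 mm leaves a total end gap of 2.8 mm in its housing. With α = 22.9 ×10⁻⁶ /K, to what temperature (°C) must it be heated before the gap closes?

α·L₀·ΔT = 2.8 mm ⇒ ΔT = 2.8 / (22.9×10⁻⁶ × 489.0) = 250.0 K.
T = 15.4 + 250.0 = 265.4 °C.

265 °C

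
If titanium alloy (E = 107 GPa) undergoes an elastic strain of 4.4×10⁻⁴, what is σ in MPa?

σ = E·ε = 107000 MPa × 4.4×10⁻⁴ = 47.1 MPa.

47.1 MPa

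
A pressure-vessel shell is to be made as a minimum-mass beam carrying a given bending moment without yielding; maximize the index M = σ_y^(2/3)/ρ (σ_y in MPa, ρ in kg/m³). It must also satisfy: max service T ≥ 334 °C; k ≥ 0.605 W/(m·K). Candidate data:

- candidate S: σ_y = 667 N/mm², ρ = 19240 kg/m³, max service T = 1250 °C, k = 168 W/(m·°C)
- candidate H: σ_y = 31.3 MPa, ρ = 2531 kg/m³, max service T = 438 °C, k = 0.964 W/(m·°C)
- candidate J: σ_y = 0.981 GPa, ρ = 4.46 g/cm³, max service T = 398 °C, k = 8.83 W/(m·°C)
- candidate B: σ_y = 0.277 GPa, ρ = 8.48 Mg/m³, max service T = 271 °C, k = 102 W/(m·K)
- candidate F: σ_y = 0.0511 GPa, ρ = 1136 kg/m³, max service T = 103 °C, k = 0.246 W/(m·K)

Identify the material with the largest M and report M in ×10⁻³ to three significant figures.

Screen on constraints: max service T ≥ 334 °C; k ≥ 0.605 W/(m·K). Survivors: candidate S, candidate H, candidate J.
After converting to SI:
  candidate S: σ_y = 667.0 MPa, ρ = 19240 kg/m³
  candidate H: σ_y = 31.30 MPa, ρ = 2531 kg/m³
  candidate J: σ_y = 981.0 MPa, ρ = 4460 kg/m³
  candidate J: M = 22.1×10⁻³
  candidate S: M = 3.97×10⁻³
  candidate H: M = 3.92×10⁻³
Highest index: candidate J.

candidate J, M = 22.1×10⁻³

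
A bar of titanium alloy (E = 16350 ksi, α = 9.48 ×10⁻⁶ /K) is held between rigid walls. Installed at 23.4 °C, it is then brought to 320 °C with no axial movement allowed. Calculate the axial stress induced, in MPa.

317 MPa

E = 16350 ksi = 112.7 GPa.
ΔT = 296.6 K. Constrained thermal stress σ = E·α·ΔT = 112.7×10³ MPa × 9.48×10⁻⁶ × 296.6 = 317 MPa (compressive).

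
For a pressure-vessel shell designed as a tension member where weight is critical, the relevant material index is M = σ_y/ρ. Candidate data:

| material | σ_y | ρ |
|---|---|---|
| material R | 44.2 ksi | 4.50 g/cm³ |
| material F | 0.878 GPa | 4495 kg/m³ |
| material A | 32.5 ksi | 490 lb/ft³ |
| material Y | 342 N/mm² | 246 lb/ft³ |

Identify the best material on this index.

material F

Convert each candidate to consistent units, then evaluate M:
  material R: σ_y = 304.7 MPa, ρ = 4500 kg/m³
  material F: σ_y = 878.0 MPa, ρ = 4495 kg/m³
  material A: σ_y = 224.1 MPa, ρ = 7849 kg/m³
  material Y: σ_y = 342.0 MPa, ρ = 3941 kg/m³
  material F: M = 195 kN·m/kg
  material Y: M = 86.8 kN·m/kg
  material R: M = 67.7 kN·m/kg
  material A: M = 28.5 kN·m/kg
Highest index: material F.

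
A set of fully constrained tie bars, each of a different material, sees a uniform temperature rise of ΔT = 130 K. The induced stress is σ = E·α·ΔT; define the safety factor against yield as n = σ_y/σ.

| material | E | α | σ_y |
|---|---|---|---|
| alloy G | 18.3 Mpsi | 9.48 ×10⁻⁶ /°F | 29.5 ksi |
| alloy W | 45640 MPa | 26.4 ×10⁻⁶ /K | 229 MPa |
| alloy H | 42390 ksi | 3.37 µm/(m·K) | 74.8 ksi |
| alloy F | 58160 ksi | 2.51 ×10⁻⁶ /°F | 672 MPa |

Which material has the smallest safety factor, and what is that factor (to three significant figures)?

Per material, after unit conversion:
  alloy G: E = 126.2, α = 17.1, σ_y = 203.4 → σ = 280 MPa, n = 0.727
  alloy W: E = 45.64, α = 26.4, σ_y = 229.0 → σ = 157 MPa, n = 1.46
  alloy H: E = 292.3, α = 3.37, σ_y = 515.7 → σ = 128 MPa, n = 4.03
  alloy F: E = 401.0, α = 4.52, σ_y = 672.0 → σ = 236 MPa, n = 2.85
Alloy G has the lowest safety factor, n = 0.727.

alloy G, n = 0.727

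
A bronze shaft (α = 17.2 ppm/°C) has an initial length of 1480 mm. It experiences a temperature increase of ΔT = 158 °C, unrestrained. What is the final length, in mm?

ΔL = α·L₀·ΔT = 17.2×10⁻⁶ × 1480 mm × 158.0 K = 4.02 mm.
L = L₀ + ΔL = 1480 + 4.02 = 1484.0 mm.

1484.0 mm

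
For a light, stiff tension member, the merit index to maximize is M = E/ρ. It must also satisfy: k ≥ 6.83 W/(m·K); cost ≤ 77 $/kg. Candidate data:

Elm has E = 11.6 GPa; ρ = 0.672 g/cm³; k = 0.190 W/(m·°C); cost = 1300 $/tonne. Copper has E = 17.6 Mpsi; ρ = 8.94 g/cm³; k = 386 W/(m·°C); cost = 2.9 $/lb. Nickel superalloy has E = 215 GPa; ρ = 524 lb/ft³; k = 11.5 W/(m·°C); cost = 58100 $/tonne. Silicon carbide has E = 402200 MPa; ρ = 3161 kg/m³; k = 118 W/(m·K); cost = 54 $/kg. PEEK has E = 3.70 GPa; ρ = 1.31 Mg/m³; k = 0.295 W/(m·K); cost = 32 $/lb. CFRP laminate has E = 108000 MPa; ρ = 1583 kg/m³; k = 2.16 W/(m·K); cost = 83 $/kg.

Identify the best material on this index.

silicon carbide

Screen on constraints: k ≥ 6.83 W/(m·K); cost ≤ 77 $/kg. Survivors: copper, nickel superalloy, silicon carbide.
Convert each candidate to consistent units, then evaluate M:
  copper: E = 121.3 GPa, ρ = 8940 kg/m³
  nickel superalloy: E = 215.0 GPa, ρ = 8394 kg/m³
  silicon carbide: E = 402.2 GPa, ρ = 3161 kg/m³
  silicon carbide: M = 127 MN·m/kg
  nickel superalloy: M = 25.6 MN·m/kg
  copper: M = 13.6 MN·m/kg
Silicon carbide ranks first.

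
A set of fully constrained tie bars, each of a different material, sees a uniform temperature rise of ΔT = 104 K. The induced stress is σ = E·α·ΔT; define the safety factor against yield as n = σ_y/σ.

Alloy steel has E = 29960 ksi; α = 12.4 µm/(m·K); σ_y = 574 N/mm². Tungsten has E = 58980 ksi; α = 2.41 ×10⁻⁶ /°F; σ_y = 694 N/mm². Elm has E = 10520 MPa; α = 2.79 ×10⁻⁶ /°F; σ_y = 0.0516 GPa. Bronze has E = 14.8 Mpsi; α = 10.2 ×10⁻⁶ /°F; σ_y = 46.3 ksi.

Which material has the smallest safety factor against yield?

In consistent units (E in GPa, α in ×10⁻⁶/K, σ_y in MPa):
  alloy steel: E = 206.6, α = 12.4, σ_y = 574.0 → σ = 266 MPa, n = 2.15
  tungsten: E = 406.7, α = 4.34, σ_y = 694.0 → σ = 183 MPa, n = 3.78
  elm: E = 10.52, α = 5.02, σ_y = 51.60 → σ = 5.49 MPa, n = 9.39
  bronze: E = 102.0, α = 18.4, σ_y = 319.2 → σ = 195 MPa, n = 1.64
Bronze has the lowest safety factor, n = 1.64.

bronze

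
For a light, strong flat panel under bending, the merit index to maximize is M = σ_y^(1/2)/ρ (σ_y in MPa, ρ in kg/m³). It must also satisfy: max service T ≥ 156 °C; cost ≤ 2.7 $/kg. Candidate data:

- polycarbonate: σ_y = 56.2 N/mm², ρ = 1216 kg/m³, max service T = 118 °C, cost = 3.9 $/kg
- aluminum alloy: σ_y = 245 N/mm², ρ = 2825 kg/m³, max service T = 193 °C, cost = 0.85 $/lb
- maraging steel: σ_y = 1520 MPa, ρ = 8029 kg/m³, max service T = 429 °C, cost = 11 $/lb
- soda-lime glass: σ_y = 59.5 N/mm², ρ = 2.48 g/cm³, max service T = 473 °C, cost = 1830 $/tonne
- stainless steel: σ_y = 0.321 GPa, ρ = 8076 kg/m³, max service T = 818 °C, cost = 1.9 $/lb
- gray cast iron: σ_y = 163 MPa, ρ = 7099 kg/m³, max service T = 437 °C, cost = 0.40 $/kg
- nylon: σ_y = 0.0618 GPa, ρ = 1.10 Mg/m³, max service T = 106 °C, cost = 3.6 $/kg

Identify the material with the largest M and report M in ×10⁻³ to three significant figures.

aluminum alloy, M = 5.54×10⁻³

Screen on constraints: max service T ≥ 156 °C; cost ≤ 2.7 $/kg. Survivors: aluminum alloy, soda-lime glass, gray cast iron.
After converting to SI:
  aluminum alloy: σ_y = 245.0 MPa, ρ = 2825 kg/m³
  soda-lime glass: σ_y = 59.50 MPa, ρ = 2480 kg/m³
  gray cast iron: σ_y = 163.0 MPa, ρ = 7099 kg/m³
  aluminum alloy: M = 5.54×10⁻³
  soda-lime glass: M = 3.11×10⁻³
  gray cast iron: M = 1.80×10⁻³
Aluminum alloy has the largest M.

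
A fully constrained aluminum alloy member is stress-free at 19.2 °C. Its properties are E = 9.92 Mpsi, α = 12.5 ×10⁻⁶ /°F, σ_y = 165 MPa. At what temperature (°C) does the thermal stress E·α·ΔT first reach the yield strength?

E = 9.92 Mpsi = 68.40 GPa.
α = 12.5×10⁻⁶/°F × 9/5 = 22.5×10⁻⁶/K.
E·α·ΔT = 165.0 MPa ⇒ ΔT = 165.0 / (68.40×10³ × 22.5×10⁻⁶) = 107.2 K.
T = 19.2 + 107.2 = 126.4 °C.

126 °C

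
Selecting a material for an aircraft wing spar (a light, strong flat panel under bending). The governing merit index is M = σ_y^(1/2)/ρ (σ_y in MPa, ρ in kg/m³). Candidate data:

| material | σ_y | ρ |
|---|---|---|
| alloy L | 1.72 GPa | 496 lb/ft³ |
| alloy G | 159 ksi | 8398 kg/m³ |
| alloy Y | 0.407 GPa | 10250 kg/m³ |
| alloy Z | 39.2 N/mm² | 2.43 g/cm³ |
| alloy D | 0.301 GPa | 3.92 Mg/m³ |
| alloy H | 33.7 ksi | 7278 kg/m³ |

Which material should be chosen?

alloy L

Putting every candidate on a common basis:
  alloy L: σ_y = 1720 MPa, ρ = 7945 kg/m³
  alloy G: σ_y = 1096 MPa, ρ = 8398 kg/m³
  alloy Y: σ_y = 407.0 MPa, ρ = 10250 kg/m³
  alloy Z: σ_y = 39.20 MPa, ρ = 2430 kg/m³
  alloy D: σ_y = 301.0 MPa, ρ = 3920 kg/m³
  alloy H: σ_y = 232.4 MPa, ρ = 7278 kg/m³
  alloy L: M = 5.22×10⁻³
  alloy D: M = 4.43×10⁻³
  alloy G: M = 3.94×10⁻³
  alloy Z: M = 2.58×10⁻³
  alloy H: M = 2.09×10⁻³
  alloy Y: M = 1.97×10⁻³
Alloy L ranks first.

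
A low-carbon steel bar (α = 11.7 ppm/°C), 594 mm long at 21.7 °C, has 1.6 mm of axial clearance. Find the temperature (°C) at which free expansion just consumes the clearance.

α·L₀·ΔT = 1.6 mm ⇒ ΔT = 1.6 / (11.7×10⁻⁶ × 594.0) = 230.2 K.
T = 21.7 + 230.2 = 251.9 °C.

252 °C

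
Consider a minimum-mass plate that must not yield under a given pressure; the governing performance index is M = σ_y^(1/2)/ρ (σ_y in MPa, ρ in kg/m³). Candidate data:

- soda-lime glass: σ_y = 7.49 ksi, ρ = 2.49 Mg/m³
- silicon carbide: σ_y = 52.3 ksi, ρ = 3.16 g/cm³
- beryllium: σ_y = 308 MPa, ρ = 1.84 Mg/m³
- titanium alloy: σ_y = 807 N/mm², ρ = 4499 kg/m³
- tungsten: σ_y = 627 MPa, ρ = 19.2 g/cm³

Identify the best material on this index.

After converting to SI:
  soda-lime glass: σ_y = 51.64 MPa, ρ = 2490 kg/m³
  silicon carbide: σ_y = 360.6 MPa, ρ = 3160 kg/m³
  beryllium: σ_y = 308.0 MPa, ρ = 1840 kg/m³
  titanium alloy: σ_y = 807.0 MPa, ρ = 4499 kg/m³
  tungsten: σ_y = 627.0 MPa, ρ = 19200 kg/m³
  beryllium: M = 9.54×10⁻³
  titanium alloy: M = 6.31×10⁻³
  silicon carbide: M = 6.01×10⁻³
  soda-lime glass: M = 2.89×10⁻³
  tungsten: M = 1.30×10⁻³
Beryllium has the largest M.

beryllium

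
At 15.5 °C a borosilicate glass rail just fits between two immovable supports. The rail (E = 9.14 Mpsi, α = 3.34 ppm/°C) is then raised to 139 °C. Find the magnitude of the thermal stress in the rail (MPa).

E = 9.14 Mpsi = 63.02 GPa.
ΔT = 123.5 K. Constrained thermal stress σ = E·α·ΔT = 63.02×10³ MPa × 3.34×10⁻⁶ × 123.5 = 26.0 MPa (compressive).

26.0 MPa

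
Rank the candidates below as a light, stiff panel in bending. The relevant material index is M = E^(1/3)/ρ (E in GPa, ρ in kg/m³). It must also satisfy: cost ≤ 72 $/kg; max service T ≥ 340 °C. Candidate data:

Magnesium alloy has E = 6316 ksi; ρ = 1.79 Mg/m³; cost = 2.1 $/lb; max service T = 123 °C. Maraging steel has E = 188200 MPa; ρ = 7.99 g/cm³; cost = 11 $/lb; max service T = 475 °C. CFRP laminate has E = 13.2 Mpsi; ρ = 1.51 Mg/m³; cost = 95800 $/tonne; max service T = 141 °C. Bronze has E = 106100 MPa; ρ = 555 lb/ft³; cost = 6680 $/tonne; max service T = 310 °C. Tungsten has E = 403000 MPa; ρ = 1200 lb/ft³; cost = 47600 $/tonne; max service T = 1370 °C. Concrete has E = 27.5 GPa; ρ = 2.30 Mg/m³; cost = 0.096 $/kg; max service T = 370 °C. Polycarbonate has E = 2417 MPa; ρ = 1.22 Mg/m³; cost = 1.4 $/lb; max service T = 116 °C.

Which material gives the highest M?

Screen on constraints: cost ≤ 72 $/kg; max service T ≥ 340 °C. Survivors: maraging steel, tungsten, concrete.
Putting every candidate on a common basis:
  maraging steel: E = 188.2 GPa, ρ = 7990 kg/m³
  tungsten: E = 403.0 GPa, ρ = 19220 kg/m³
  concrete: E = 27.50 GPa, ρ = 2300 kg/m³
  concrete: M = 1.31×10⁻³
  maraging steel: M = 0.717×10⁻³
  tungsten: M = 0.384×10⁻³
Concrete has the largest M.

concrete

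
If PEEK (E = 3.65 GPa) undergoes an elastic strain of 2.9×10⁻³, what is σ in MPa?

10.6 MPa

σ = E·ε = 3650 MPa × 2.9×10⁻³ = 10.6 MPa.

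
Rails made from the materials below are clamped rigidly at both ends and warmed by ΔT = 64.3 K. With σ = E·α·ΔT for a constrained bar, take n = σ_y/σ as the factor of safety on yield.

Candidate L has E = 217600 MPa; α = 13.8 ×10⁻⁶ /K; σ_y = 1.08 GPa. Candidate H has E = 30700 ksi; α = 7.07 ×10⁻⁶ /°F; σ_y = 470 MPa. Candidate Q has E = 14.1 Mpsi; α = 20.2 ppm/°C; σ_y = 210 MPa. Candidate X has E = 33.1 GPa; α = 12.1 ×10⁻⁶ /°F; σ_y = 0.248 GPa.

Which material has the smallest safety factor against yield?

Converting E to GPa, α to ×10⁻⁶/K, σ_y to MPa, then σ and n for each:
  candidate L: E = 217.6, α = 13.8, σ_y = 1080 → σ = 193 MPa, n = 5.59
  candidate H: E = 211.7, α = 12.7, σ_y = 470.0 → σ = 173 MPa, n = 2.71
  candidate Q: E = 97.22, α = 20.2, σ_y = 210.0 → σ = 126 MPa, n = 1.66
  candidate X: E = 33.10, α = 21.8, σ_y = 248.0 → σ = 46.4 MPa, n = 5.35
The minimum is candidate Q at n = 1.66.

candidate Q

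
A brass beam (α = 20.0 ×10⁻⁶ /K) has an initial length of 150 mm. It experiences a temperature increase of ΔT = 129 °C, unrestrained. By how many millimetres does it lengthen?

0.387 mm

ΔL = α·L₀·ΔT = 20.0×10⁻⁶ × 150 mm × 129.0 K = 0.387 mm.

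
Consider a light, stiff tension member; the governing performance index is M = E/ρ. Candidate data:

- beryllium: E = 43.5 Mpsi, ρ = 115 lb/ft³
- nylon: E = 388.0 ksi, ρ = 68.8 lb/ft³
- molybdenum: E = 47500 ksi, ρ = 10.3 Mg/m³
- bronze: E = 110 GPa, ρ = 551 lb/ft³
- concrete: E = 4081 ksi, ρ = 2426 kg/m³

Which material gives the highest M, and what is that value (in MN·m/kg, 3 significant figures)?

In SI units:
  beryllium: E = 299.9 GPa, ρ = 1842 kg/m³
  nylon: E = 2.675 GPa, ρ = 1102 kg/m³
  molybdenum: E = 327.5 GPa, ρ = 10300 kg/m³
  bronze: E = 110.0 GPa, ρ = 8826 kg/m³
  concrete: E = 28.14 GPa, ρ = 2426 kg/m³
  beryllium: M = 163 MN·m/kg
  molybdenum: M = 31.8 MN·m/kg
  bronze: M = 12.5 MN·m/kg
  concrete: M = 11.6 MN·m/kg
  nylon: M = 2.43 MN·m/kg
The maximum is for beryllium.

beryllium, M = 163 MN·m/kg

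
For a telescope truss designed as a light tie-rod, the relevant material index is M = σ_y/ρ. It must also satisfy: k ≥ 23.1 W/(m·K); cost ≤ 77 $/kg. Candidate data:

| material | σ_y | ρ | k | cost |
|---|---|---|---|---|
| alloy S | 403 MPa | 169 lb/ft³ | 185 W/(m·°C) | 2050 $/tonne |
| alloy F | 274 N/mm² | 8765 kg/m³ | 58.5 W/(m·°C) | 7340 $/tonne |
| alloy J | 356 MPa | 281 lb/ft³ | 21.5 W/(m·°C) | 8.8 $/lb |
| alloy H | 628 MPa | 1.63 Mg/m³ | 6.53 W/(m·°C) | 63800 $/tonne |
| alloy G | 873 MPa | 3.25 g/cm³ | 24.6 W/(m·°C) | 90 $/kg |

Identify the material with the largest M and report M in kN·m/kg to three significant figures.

alloy S, M = 149 kN·m/kg

Screen on constraints: k ≥ 23.1 W/(m·K); cost ≤ 77 $/kg. Survivors: alloy S, alloy F.
Putting every candidate on a common basis:
  alloy S: σ_y = 403.0 MPa, ρ = 2707 kg/m³
  alloy F: σ_y = 274.0 MPa, ρ = 8765 kg/m³
  alloy S: M = 149 kN·m/kg
  alloy F: M = 31.3 kN·m/kg
Highest index: alloy S.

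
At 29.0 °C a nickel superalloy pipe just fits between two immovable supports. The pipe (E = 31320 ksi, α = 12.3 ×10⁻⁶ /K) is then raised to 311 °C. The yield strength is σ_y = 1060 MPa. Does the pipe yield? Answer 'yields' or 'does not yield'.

E = 31320 ksi = 215.9 GPa.
ΔT = 282.0 K. Constrained thermal stress σ = E·α·ΔT = 215.9×10³ MPa × 12.3×10⁻⁶ × 282.0 = 749 MPa (compressive).
Compare to σ_y = 1060 MPa: σ < σ_y, so it does not yield.

does not yield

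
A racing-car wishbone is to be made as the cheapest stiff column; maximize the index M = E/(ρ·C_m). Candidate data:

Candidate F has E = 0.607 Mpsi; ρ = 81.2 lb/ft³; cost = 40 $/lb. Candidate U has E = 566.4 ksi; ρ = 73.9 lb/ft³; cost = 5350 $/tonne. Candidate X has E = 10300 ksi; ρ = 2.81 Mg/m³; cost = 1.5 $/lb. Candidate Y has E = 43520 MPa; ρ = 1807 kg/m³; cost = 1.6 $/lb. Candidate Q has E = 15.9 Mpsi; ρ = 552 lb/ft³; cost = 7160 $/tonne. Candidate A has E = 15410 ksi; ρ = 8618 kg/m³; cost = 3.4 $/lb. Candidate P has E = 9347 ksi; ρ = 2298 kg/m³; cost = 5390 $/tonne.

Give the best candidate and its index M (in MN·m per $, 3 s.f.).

candidate X, M = 7.64 MN·m per $

Convert each candidate to consistent units, then evaluate M:
  candidate F: E = 4.185 GPa, ρ = 1301 kg/m³, cost = 88.18 $/kg
  candidate U: E = 3.905 GPa, ρ = 1184 kg/m³, cost = 5.350 $/kg
  candidate X: E = 71.02 GPa, ρ = 2810 kg/m³, cost = 3.307 $/kg
  candidate Y: E = 43.52 GPa, ρ = 1807 kg/m³, cost = 3.527 $/kg
  candidate Q: E = 109.6 GPa, ρ = 8842 kg/m³, cost = 7.160 $/kg
  candidate A: E = 106.2 GPa, ρ = 8618 kg/m³, cost = 7.496 $/kg
  candidate P: E = 64.45 GPa, ρ = 2298 kg/m³, cost = 5.390 $/kg
  candidate X: M = 7.64 MN·m per $
  candidate Y: M = 6.83 MN·m per $
  candidate P: M = 5.20 MN·m per $
  candidate Q: M = 1.73 MN·m per $
  candidate A: M = 1.64 MN·m per $
  candidate U: M = 0.617 MN·m per $
  candidate F: M = 0.0365 MN·m per $
The maximum is for candidate X.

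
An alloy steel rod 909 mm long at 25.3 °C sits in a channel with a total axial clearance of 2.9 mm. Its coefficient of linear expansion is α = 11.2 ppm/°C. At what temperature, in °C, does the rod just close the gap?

α·L₀·ΔT = 2.9 mm ⇒ ΔT = 2.9 / (11.2×10⁻⁶ × 909.0) = 284.8 K.
T = 25.3 + 284.8 = 310.1 °C.

310 °C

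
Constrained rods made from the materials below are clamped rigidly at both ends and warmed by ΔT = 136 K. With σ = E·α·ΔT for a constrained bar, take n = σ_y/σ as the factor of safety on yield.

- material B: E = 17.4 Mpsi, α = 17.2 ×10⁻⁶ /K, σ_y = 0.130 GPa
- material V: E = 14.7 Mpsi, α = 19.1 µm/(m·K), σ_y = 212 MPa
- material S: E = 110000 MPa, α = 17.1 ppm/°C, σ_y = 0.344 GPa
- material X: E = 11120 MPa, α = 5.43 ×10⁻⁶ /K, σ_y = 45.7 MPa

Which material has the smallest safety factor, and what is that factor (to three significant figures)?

Per material, after unit conversion:
  material B: E = 120.0, α = 17.2, σ_y = 130.0 → σ = 281 MPa, n = 0.463
  material V: E = 101.4, α = 19.1, σ_y = 212.0 → σ = 263 MPa, n = 0.805
  material S: E = 110.0, α = 17.1, σ_y = 344.0 → σ = 256 MPa, n = 1.34
  material X: E = 11.12, α = 5.43, σ_y = 45.70 → σ = 8.21 MPa, n = 5.57
The minimum is material B at n = 0.463.

material B, n = 0.463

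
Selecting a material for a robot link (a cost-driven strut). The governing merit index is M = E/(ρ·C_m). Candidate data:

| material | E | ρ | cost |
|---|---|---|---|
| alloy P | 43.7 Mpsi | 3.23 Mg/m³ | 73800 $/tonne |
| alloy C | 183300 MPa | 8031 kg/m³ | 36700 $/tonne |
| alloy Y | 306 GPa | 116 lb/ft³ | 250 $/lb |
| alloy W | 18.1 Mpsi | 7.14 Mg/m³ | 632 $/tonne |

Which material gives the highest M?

Putting every candidate on a common basis:
  alloy P: E = 301.3 GPa, ρ = 3230 kg/m³, cost = 73.80 $/kg
  alloy C: E = 183.3 GPa, ρ = 8031 kg/m³, cost = 36.70 $/kg
  alloy Y: E = 306.0 GPa, ρ = 1858 kg/m³, cost = 551.1 $/kg
  alloy W: E = 124.8 GPa, ρ = 7140 kg/m³, cost = 0.6320 $/kg
  alloy W: M = 27.7 MN·m per $
  alloy P: M = 1.26 MN·m per $
  alloy C: M = 0.622 MN·m per $
  alloy Y: M = 0.299 MN·m per $
Alloy W has the largest M.

alloy W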